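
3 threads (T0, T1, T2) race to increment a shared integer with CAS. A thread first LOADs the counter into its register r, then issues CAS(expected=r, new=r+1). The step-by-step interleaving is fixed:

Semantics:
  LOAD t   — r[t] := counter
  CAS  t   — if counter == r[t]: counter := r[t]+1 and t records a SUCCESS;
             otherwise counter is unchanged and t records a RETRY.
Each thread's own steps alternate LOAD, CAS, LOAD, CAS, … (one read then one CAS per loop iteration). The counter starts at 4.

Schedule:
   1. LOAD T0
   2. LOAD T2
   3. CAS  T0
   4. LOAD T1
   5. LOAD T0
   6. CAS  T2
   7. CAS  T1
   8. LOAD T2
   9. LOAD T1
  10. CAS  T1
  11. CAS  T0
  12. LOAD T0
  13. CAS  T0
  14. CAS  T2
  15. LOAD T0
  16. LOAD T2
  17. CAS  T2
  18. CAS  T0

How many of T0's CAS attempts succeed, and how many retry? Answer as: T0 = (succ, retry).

   1) LOAD T0:  M=4  r_T0=4
   2) LOAD T2:  M=4  r_T2=4
   3) CAS  T0:  M=5  r_T0=4 ✓
   4) LOAD T1:  M=5  r_T1=5
   5) LOAD T0:  M=5  r_T0=5
   6) CAS  T2:  M=5  r_T2=4 ✗
   7) CAS  T1:  M=6  r_T1=5 ✓
   8) LOAD T2:  M=6  r_T2=6
   9) LOAD T1:  M=6  r_T1=6
  10) CAS  T1:  M=7  r_T1=6 ✓
  11) CAS  T0:  M=7  r_T0=5 ✗
  12) LOAD T0:  M=7  r_T0=7
  13) CAS  T0:  M=8  r_T0=7 ✓
  14) CAS  T2:  M=8  r_T2=6 ✗
  15) LOAD T0:  M=8  r_T0=8
  16) LOAD T2:  M=8  r_T2=8
  17) CAS  T2:  M=9  r_T2=8 ✓
  18) CAS  T0:  M=9  r_T0=8 ✗

T0 = (2, 2)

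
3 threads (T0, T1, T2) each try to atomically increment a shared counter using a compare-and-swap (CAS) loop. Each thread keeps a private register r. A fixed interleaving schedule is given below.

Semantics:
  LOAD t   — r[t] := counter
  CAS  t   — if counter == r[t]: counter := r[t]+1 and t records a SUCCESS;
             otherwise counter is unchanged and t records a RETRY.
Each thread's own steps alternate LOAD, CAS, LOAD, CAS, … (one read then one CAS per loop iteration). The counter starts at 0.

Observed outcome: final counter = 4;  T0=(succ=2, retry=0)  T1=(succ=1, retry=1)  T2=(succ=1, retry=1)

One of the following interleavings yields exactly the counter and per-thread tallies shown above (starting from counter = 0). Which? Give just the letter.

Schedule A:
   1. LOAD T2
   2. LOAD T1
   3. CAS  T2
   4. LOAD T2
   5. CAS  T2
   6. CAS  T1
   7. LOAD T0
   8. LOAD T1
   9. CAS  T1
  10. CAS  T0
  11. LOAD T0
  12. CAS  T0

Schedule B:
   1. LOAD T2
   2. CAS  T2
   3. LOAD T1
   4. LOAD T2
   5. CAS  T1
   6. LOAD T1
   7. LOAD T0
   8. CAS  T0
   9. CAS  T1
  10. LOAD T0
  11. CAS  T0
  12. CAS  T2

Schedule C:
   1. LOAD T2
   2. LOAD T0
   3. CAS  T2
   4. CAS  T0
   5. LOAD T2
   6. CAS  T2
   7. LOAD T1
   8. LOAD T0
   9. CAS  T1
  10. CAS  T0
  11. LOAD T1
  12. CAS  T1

Simulating candidate B:
#1 T2 reads 0
#2 T2 CAS(0→1) writes; counter now 1
#3 T1 reads 1
#4 T2 reads 1
#5 T1 CAS(1→2) writes; counter now 2
#6 T1 reads 2
#7 T0 reads 2
#8 T0 CAS(2→3) writes; counter now 3
#9 T1 CAS(2→3) fails; counter now 3
#10 T0 reads 3
#11 T0 CAS(3→4) writes; counter now 4
#12 T2 CAS(1→2) fails; counter now 4

B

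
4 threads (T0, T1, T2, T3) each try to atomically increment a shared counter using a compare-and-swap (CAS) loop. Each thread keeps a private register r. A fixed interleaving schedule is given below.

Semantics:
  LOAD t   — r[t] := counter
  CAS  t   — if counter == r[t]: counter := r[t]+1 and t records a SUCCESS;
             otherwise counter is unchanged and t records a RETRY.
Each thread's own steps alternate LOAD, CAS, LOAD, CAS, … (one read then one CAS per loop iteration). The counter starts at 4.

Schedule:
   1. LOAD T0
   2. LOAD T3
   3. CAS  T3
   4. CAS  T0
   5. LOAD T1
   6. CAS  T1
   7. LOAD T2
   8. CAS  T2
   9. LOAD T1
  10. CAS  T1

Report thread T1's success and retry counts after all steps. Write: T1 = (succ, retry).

T1 = (2, 0)

1. LOAD T0 → mem=4 r[T0]=4 [LOAD]
2. LOAD T3 → mem=4 r[T3]=4 [LOAD]
3. CAS T3 → mem=5 r[T3]=4 [OK]
4. CAS T0 → mem=5 r[T0]=4 [RETRY]
5. LOAD T1 → mem=5 r[T1]=5 [LOAD]
6. CAS T1 → mem=6 r[T1]=5 [OK]
7. LOAD T2 → mem=6 r[T2]=6 [LOAD]
8. CAS T2 → mem=7 r[T2]=6 [OK]
9. LOAD T1 → mem=7 r[T1]=7 [LOAD]
10. CAS T1 → mem=8 r[T1]=7 [OK]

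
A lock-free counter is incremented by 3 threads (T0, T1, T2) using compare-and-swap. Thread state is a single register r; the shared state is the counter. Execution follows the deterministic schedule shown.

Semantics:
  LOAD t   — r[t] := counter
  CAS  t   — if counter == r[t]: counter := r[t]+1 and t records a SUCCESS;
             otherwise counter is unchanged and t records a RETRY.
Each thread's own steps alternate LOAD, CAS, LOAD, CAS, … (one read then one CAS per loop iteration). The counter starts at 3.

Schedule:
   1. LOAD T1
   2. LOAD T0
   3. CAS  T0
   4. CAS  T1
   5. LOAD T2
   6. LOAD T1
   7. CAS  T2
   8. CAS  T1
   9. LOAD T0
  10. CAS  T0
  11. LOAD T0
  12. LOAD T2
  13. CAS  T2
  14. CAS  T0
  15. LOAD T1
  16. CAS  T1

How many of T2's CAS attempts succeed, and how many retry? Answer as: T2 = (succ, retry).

T2 = (2, 0)

T1 LOAD — after: cnt=3, r=3 — load
T0 LOAD — after: cnt=3, r=3 — load
T0 CAS — after: cnt=4, r=3 — ok
T1 CAS — after: cnt=4, r=3 — retry
T2 LOAD — after: cnt=4, r=4 — load
T1 LOAD — after: cnt=4, r=4 — load
T2 CAS — after: cnt=5, r=4 — ok
T1 CAS — after: cnt=5, r=4 — retry
T0 LOAD — after: cnt=5, r=5 — load
T0 CAS — after: cnt=6, r=5 — ok
T0 LOAD — after: cnt=6, r=6 — load
T2 LOAD — after: cnt=6, r=6 — load
T2 CAS — after: cnt=7, r=6 — ok
T0 CAS — after: cnt=7, r=6 — retry
T1 LOAD — after: cnt=7, r=7 — load
T1 CAS — after: cnt=8, r=7 — ok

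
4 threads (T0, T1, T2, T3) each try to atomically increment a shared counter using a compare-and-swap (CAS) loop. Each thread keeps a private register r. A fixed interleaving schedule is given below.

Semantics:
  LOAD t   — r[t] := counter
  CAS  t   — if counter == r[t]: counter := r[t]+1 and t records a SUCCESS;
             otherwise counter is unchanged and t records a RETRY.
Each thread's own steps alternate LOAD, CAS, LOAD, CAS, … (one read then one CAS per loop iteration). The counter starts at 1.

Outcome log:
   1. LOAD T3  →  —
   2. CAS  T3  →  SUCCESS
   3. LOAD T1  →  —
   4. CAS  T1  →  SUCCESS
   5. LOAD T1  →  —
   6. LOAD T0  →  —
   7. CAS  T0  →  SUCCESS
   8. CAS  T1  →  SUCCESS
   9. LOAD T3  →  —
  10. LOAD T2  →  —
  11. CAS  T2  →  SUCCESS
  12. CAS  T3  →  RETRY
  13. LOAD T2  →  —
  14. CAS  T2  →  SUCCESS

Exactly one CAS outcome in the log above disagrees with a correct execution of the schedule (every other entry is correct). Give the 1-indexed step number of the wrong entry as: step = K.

step = 8

Reference trace:
[1] T3.load  rd  (counter 1, T3.r 1)
[2] T3.cas  hit  (counter 2, T3.r 1)
[3] T1.load  rd  (counter 2, T1.r 2)
[4] T1.cas  hit  (counter 3, T1.r 2)
[5] T1.load  rd  (counter 3, T1.r 3)
[6] T0.load  rd  (counter 3, T0.r 3)
[7] T0.cas  hit  (counter 4, T0.r 3)
[8] T1.cas  miss  (counter 4, T1.r 3)
[9] T3.load  rd  (counter 4, T3.r 4)
[10] T2.load  rd  (counter 4, T2.r 4)
[11] T2.cas  hit  (counter 5, T2.r 4)
[12] T3.cas  miss  (counter 5, T3.r 4)
[13] T2.load  rd  (counter 5, T2.r 5)
[14] T2.cas  hit  (counter 6, T2.r 5)
Flip is step 8.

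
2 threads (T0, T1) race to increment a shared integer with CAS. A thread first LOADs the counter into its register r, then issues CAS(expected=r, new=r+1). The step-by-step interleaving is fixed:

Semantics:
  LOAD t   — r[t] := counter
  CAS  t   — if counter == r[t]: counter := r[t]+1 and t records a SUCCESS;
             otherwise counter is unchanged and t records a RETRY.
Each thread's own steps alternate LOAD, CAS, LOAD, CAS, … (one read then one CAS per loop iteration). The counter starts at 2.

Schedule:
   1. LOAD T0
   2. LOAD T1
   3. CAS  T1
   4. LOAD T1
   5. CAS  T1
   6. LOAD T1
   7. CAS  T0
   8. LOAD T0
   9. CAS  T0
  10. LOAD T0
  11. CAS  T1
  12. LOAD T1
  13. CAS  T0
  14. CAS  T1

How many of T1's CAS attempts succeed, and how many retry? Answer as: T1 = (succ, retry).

T1 = (2, 2)

[1] T0.load  rd  (counter 2, T0.r 2)
[2] T1.load  rd  (counter 2, T1.r 2)
[3] T1.cas  hit  (counter 3, T1.r 2)
[4] T1.load  rd  (counter 3, T1.r 3)
[5] T1.cas  hit  (counter 4, T1.r 3)
[6] T1.load  rd  (counter 4, T1.r 4)
[7] T0.cas  miss  (counter 4, T0.r 2)
[8] T0.load  rd  (counter 4, T0.r 4)
[9] T0.cas  hit  (counter 5, T0.r 4)
[10] T0.load  rd  (counter 5, T0.r 5)
[11] T1.cas  miss  (counter 5, T1.r 4)
[12] T1.load  rd  (counter 5, T1.r 5)
[13] T0.cas  hit  (counter 6, T0.r 5)
[14] T1.cas  miss  (counter 6, T1.r 5)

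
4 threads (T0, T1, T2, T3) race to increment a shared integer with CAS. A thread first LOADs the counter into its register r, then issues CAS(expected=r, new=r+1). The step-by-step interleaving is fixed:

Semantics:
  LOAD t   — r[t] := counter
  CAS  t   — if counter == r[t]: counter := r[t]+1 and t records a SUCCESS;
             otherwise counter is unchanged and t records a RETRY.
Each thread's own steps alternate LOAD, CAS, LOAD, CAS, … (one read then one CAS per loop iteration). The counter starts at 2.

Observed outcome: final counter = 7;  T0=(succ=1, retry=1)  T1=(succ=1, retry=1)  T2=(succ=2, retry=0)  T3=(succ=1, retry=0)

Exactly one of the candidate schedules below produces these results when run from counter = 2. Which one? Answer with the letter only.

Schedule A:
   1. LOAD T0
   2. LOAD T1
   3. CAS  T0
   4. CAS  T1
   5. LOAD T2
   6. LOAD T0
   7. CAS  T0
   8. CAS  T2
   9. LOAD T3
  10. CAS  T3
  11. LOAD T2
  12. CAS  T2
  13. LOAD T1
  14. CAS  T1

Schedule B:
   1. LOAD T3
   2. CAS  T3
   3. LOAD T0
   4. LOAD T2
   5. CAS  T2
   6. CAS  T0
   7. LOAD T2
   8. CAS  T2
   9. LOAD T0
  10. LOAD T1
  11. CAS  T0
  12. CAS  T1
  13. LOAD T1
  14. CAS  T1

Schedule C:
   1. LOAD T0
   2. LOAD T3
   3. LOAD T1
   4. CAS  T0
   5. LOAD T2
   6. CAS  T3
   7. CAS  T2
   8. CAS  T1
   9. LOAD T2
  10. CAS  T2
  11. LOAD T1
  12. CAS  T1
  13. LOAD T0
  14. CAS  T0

B

Tracing schedule B:
1. LOAD T3 → mem=2 r[T3]=2 [LOAD]
2. CAS T3 → mem=3 r[T3]=2 [OK]
3. LOAD T0 → mem=3 r[T0]=3 [LOAD]
4. LOAD T2 → mem=3 r[T2]=3 [LOAD]
5. CAS T2 → mem=4 r[T2]=3 [OK]
6. CAS T0 → mem=4 r[T0]=3 [RETRY]
7. LOAD T2 → mem=4 r[T2]=4 [LOAD]
8. CAS T2 → mem=5 r[T2]=4 [OK]
9. LOAD T0 → mem=5 r[T0]=5 [LOAD]
10. LOAD T1 → mem=5 r[T1]=5 [LOAD]
11. CAS T0 → mem=6 r[T0]=5 [OK]
12. CAS T1 → mem=6 r[T1]=5 [RETRY]
13. LOAD T1 → mem=6 r[T1]=6 [LOAD]
14. CAS T1 → mem=7 r[T1]=6 [OK]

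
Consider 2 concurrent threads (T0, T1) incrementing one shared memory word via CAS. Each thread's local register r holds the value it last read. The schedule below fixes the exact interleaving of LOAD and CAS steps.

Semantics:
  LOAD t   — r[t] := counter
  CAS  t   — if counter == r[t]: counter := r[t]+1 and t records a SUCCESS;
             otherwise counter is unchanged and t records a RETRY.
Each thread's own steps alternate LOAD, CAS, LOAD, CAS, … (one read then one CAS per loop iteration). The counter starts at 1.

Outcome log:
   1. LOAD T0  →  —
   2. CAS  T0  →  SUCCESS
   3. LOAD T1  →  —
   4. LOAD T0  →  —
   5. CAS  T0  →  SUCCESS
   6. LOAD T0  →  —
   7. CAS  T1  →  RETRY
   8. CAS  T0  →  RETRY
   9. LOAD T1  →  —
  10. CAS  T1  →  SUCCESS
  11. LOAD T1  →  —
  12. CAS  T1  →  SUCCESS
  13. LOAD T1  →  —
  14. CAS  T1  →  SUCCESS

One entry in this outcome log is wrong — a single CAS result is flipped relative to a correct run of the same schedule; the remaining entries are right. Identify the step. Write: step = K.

step = 8

Re-executing:
T0 LOAD — after: cnt=1, r=1 — load
T0 CAS — after: cnt=2, r=1 — ok
T1 LOAD — after: cnt=2, r=2 — load
T0 LOAD — after: cnt=2, r=2 — load
T0 CAS — after: cnt=3, r=2 — ok
T0 LOAD — after: cnt=3, r=3 — load
T1 CAS — after: cnt=3, r=2 — retry
T0 CAS — after: cnt=4, r=3 — ok
T1 LOAD — after: cnt=4, r=4 — load
T1 CAS — after: cnt=5, r=4 — ok
T1 LOAD — after: cnt=5, r=5 — load
T1 CAS — after: cnt=6, r=5 — ok
T1 LOAD — after: cnt=6, r=6 — load
T1 CAS — after: cnt=7, r=6 — ok
Log disagrees first at step 8.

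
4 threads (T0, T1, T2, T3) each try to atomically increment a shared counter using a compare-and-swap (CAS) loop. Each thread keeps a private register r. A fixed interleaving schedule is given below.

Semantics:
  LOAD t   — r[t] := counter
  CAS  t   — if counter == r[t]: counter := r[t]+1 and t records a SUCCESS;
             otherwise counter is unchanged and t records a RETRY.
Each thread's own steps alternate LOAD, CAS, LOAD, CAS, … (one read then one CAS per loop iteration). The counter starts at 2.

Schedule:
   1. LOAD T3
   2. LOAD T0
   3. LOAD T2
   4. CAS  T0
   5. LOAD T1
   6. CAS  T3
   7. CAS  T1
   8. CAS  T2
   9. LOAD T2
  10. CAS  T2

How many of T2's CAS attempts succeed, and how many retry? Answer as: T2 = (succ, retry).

T2 = (1, 1)

T3 LOAD — after: cnt=2, r=2 — load
T0 LOAD — after: cnt=2, r=2 — load
T2 LOAD — after: cnt=2, r=2 — load
T0 CAS — after: cnt=3, r=2 — ok
T1 LOAD — after: cnt=3, r=3 — load
T3 CAS — after: cnt=3, r=2 — retry
T1 CAS — after: cnt=4, r=3 — ok
T2 CAS — after: cnt=4, r=2 — retry
T2 LOAD — after: cnt=4, r=4 — load
T2 CAS — after: cnt=5, r=4 — ok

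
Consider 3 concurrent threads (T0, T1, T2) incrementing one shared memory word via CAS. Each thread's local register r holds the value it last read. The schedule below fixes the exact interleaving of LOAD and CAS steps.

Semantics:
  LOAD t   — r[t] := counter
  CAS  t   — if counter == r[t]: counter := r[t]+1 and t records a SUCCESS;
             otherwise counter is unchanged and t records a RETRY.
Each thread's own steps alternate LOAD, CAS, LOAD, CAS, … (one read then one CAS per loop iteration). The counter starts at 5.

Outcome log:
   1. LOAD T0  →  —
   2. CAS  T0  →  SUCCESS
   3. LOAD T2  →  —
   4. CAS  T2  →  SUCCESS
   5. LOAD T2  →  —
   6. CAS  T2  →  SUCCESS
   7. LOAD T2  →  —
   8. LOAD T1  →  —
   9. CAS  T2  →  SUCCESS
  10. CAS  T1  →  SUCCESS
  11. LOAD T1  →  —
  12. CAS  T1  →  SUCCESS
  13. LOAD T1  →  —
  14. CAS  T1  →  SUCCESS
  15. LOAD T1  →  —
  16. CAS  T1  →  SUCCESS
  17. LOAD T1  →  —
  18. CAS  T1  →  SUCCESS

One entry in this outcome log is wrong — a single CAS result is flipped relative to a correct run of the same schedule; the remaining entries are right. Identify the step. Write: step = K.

step = 10

Re-executing:
T0 LOAD — after: cnt=5, r=5 — load
T0 CAS — after: cnt=6, r=5 — ok
T2 LOAD — after: cnt=6, r=6 — load
T2 CAS — after: cnt=7, r=6 — ok
T2 LOAD — after: cnt=7, r=7 — load
T2 CAS — after: cnt=8, r=7 — ok
T2 LOAD — after: cnt=8, r=8 — load
T1 LOAD — after: cnt=8, r=8 — load
T2 CAS — after: cnt=9, r=8 — ok
T1 CAS — after: cnt=9, r=8 — retry
T1 LOAD — after: cnt=9, r=9 — load
T1 CAS — after: cnt=10, r=9 — ok
T1 LOAD — after: cnt=10, r=10 — load
T1 CAS — after: cnt=11, r=10 — ok
T1 LOAD — after: cnt=11, r=11 — load
T1 CAS — after: cnt=12, r=11 — ok
T1 LOAD — after: cnt=12, r=12 — load
T1 CAS — after: cnt=13, r=12 — ok
Flip is step 10.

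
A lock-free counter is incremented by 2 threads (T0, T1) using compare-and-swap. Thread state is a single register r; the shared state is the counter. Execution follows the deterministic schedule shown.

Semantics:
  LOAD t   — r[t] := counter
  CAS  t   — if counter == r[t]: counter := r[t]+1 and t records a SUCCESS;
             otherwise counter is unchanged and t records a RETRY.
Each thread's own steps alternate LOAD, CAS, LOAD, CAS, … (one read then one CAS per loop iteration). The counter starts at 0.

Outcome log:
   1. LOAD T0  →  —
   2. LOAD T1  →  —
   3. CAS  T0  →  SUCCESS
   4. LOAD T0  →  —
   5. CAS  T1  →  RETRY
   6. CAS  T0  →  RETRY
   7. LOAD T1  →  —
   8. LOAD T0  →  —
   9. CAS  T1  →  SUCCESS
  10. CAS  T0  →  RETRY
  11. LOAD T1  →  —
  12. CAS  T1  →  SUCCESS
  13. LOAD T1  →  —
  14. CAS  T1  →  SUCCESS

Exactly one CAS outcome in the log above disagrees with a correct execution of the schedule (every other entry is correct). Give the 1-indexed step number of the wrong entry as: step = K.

step = 6

Reference trace:
1. LOAD T0 → mem=0 r[T0]=0 [LOAD]
2. LOAD T1 → mem=0 r[T1]=0 [LOAD]
3. CAS T0 → mem=1 r[T0]=0 [OK]
4. LOAD T0 → mem=1 r[T0]=1 [LOAD]
5. CAS T1 → mem=1 r[T1]=0 [RETRY]
6. CAS T0 → mem=2 r[T0]=1 [OK]
7. LOAD T1 → mem=2 r[T1]=2 [LOAD]
8. LOAD T0 → mem=2 r[T0]=2 [LOAD]
9. CAS T1 → mem=3 r[T1]=2 [OK]
10. CAS T0 → mem=3 r[T0]=2 [RETRY]
11. LOAD T1 → mem=3 r[T1]=3 [LOAD]
12. CAS T1 → mem=4 r[T1]=3 [OK]
13. LOAD T1 → mem=4 r[T1]=4 [LOAD]
14. CAS T1 → mem=5 r[T1]=4 [OK]
Flip is step 6.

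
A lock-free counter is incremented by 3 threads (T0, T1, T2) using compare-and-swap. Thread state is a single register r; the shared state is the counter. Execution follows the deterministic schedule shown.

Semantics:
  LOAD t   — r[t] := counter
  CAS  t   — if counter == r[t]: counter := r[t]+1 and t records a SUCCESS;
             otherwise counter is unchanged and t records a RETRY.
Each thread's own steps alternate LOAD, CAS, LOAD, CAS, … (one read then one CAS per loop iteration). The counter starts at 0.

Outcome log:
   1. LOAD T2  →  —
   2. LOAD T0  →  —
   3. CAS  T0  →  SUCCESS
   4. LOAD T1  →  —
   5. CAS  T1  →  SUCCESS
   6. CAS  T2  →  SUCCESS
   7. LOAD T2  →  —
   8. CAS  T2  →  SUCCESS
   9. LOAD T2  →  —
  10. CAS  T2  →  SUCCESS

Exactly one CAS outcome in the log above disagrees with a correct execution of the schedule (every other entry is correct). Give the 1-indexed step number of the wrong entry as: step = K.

Correct run:
1. LOAD T2 → mem=0 r[T2]=0 [LOAD]
2. LOAD T0 → mem=0 r[T0]=0 [LOAD]
3. CAS T0 → mem=1 r[T0]=0 [OK]
4. LOAD T1 → mem=1 r[T1]=1 [LOAD]
5. CAS T1 → mem=2 r[T1]=1 [OK]
6. CAS T2 → mem=2 r[T2]=0 [RETRY]
7. LOAD T2 → mem=2 r[T2]=2 [LOAD]
8. CAS T2 → mem=3 r[T2]=2 [OK]
9. LOAD T2 → mem=3 r[T2]=3 [LOAD]
10. CAS T2 → mem=4 r[T2]=3 [OK]
Flip is step 6.

step = 6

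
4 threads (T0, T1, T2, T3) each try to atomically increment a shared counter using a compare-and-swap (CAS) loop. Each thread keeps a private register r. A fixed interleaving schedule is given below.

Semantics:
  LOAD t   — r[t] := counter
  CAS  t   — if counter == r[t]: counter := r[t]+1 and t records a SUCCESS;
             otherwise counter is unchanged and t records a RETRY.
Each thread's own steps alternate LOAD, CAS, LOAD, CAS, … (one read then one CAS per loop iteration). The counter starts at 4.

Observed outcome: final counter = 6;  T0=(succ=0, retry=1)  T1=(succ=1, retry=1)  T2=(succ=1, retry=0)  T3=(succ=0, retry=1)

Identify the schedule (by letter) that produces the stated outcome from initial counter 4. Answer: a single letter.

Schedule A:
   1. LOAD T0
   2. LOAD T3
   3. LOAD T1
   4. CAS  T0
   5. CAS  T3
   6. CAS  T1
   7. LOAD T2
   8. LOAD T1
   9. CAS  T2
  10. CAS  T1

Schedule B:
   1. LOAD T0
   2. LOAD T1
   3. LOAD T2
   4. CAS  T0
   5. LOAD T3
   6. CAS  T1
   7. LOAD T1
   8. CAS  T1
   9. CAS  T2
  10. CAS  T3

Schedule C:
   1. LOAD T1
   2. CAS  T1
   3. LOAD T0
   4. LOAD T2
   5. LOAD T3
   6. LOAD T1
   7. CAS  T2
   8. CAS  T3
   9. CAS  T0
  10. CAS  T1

Tracing schedule C:
[1] T1.load  rd  (counter 4, T1.r 4)
[2] T1.cas  hit  (counter 5, T1.r 4)
[3] T0.load  rd  (counter 5, T0.r 5)
[4] T2.load  rd  (counter 5, T2.r 5)
[5] T3.load  rd  (counter 5, T3.r 5)
[6] T1.load  rd  (counter 5, T1.r 5)
[7] T2.cas  hit  (counter 6, T2.r 5)
[8] T3.cas  miss  (counter 6, T3.r 5)
[9] T0.cas  miss  (counter 6, T0.r 5)
[10] T1.cas  miss  (counter 6, T1.r 5)

C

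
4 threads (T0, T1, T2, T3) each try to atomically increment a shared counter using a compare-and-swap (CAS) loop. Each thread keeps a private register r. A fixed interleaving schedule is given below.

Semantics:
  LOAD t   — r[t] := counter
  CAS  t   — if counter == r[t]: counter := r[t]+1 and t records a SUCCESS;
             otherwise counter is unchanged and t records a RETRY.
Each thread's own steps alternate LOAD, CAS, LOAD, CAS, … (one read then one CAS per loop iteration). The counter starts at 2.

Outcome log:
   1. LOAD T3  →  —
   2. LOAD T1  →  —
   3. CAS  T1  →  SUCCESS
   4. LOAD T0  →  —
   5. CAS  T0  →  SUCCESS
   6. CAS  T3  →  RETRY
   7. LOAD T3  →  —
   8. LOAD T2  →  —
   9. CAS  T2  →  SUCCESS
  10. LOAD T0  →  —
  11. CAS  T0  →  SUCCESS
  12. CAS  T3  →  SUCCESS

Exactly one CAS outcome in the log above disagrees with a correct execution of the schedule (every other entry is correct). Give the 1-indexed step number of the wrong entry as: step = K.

Re-executing:
1. LOAD T3 → mem=2 r[T3]=2 [LOAD]
2. LOAD T1 → mem=2 r[T1]=2 [LOAD]
3. CAS T1 → mem=3 r[T1]=2 [OK]
4. LOAD T0 → mem=3 r[T0]=3 [LOAD]
5. CAS T0 → mem=4 r[T0]=3 [OK]
6. CAS T3 → mem=4 r[T3]=2 [RETRY]
7. LOAD T3 → mem=4 r[T3]=4 [LOAD]
8. LOAD T2 → mem=4 r[T2]=4 [LOAD]
9. CAS T2 → mem=5 r[T2]=4 [OK]
10. LOAD T0 → mem=5 r[T0]=5 [LOAD]
11. CAS T0 → mem=6 r[T0]=5 [OK]
12. CAS T3 → mem=6 r[T3]=4 [RETRY]
Flip is step 12.

step = 12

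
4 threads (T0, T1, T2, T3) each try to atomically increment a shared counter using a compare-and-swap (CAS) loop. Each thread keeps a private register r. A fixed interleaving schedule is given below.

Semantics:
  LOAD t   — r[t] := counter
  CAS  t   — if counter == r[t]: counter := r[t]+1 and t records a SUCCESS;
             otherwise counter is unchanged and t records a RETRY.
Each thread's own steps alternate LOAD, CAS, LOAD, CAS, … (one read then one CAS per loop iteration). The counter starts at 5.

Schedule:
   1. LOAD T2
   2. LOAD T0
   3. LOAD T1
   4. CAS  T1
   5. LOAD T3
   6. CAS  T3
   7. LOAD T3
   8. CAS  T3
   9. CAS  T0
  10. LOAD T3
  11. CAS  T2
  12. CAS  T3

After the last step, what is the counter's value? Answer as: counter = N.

counter = 9

   1) LOAD T2:  M=5  r_T2=5
   2) LOAD T0:  M=5  r_T0=5
   3) LOAD T1:  M=5  r_T1=5
   4) CAS  T1:  M=6  r_T1=5 ✓
   5) LOAD T3:  M=6  r_T3=6
   6) CAS  T3:  M=7  r_T3=6 ✓
   7) LOAD T3:  M=7  r_T3=7
   8) CAS  T3:  M=8  r_T3=7 ✓
   9) CAS  T0:  M=8  r_T0=5 ✗
  10) LOAD T3:  M=8  r_T3=8
  11) CAS  T2:  M=8  r_T2=5 ✗
  12) CAS  T3:  M=9  r_T3=8 ✓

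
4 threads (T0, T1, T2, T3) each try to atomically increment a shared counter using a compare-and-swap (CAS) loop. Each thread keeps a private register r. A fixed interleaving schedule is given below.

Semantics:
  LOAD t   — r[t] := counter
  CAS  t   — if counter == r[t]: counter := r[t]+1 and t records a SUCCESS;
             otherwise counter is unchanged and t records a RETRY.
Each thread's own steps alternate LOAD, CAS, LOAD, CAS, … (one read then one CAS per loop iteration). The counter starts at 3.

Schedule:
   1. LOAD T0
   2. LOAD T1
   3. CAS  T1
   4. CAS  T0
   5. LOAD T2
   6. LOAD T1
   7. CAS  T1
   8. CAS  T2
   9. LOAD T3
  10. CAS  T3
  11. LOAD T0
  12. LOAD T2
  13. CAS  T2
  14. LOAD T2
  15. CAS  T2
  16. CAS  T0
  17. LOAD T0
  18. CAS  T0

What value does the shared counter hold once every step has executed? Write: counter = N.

counter = 9

step 1: T0 LOAD ⇒ load; ctr=3 reg=3
step 2: T1 LOAD ⇒ load; ctr=3 reg=3
step 3: T1 CAS ⇒ ok; ctr=4 reg=3
step 4: T0 CAS ⇒ retry; ctr=4 reg=3
step 5: T2 LOAD ⇒ load; ctr=4 reg=4
step 6: T1 LOAD ⇒ load; ctr=4 reg=4
step 7: T1 CAS ⇒ ok; ctr=5 reg=4
step 8: T2 CAS ⇒ retry; ctr=5 reg=4
step 9: T3 LOAD ⇒ load; ctr=5 reg=5
step 10: T3 CAS ⇒ ok; ctr=6 reg=5
step 11: T0 LOAD ⇒ load; ctr=6 reg=6
step 12: T2 LOAD ⇒ load; ctr=6 reg=6
step 13: T2 CAS ⇒ ok; ctr=7 reg=6
step 14: T2 LOAD ⇒ load; ctr=7 reg=7
step 15: T2 CAS ⇒ ok; ctr=8 reg=7
step 16: T0 CAS ⇒ retry; ctr=8 reg=6
step 17: T0 LOAD ⇒ load; ctr=8 reg=8
step 18: T0 CAS ⇒ ok; ctr=9 reg=8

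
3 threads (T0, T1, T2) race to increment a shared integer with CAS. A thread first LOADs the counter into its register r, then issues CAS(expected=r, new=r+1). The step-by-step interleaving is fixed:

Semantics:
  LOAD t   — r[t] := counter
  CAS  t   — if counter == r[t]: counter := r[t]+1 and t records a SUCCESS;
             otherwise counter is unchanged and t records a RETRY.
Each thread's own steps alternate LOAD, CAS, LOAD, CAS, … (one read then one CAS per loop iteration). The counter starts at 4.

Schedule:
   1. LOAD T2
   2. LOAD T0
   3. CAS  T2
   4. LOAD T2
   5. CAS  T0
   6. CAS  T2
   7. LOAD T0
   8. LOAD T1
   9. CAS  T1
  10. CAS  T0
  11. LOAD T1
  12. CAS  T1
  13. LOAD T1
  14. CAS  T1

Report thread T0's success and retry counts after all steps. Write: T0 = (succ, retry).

T0 = (0, 2)

#1 T2 reads 4
#2 T0 reads 4
#3 T2 CAS(4→5) writes; counter now 5
#4 T2 reads 5
#5 T0 CAS(4→5) fails; counter now 5
#6 T2 CAS(5→6) writes; counter now 6
#7 T0 reads 6
#8 T1 reads 6
#9 T1 CAS(6→7) writes; counter now 7
#10 T0 CAS(6→7) fails; counter now 7
#11 T1 reads 7
#12 T1 CAS(7→8) writes; counter now 8
#13 T1 reads 8
#14 T1 CAS(8→9) writes; counter now 9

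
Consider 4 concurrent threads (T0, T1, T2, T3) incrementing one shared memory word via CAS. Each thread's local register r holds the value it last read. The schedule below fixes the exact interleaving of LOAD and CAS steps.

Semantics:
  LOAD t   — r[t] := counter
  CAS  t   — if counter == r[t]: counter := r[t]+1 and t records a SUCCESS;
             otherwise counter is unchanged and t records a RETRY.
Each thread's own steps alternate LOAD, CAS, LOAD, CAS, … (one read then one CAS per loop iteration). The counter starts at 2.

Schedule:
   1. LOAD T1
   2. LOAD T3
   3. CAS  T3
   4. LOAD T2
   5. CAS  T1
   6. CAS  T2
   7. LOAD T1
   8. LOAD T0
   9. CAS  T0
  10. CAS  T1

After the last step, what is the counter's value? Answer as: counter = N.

counter = 5

T1 LOAD — after: cnt=2, r=2 — load
T3 LOAD — after: cnt=2, r=2 — load
T3 CAS — after: cnt=3, r=2 — ok
T2 LOAD — after: cnt=3, r=3 — load
T1 CAS — after: cnt=3, r=2 — retry
T2 CAS — after: cnt=4, r=3 — ok
T1 LOAD — after: cnt=4, r=4 — load
T0 LOAD — after: cnt=4, r=4 — load
T0 CAS — after: cnt=5, r=4 — ok
T1 CAS — after: cnt=5, r=4 — retry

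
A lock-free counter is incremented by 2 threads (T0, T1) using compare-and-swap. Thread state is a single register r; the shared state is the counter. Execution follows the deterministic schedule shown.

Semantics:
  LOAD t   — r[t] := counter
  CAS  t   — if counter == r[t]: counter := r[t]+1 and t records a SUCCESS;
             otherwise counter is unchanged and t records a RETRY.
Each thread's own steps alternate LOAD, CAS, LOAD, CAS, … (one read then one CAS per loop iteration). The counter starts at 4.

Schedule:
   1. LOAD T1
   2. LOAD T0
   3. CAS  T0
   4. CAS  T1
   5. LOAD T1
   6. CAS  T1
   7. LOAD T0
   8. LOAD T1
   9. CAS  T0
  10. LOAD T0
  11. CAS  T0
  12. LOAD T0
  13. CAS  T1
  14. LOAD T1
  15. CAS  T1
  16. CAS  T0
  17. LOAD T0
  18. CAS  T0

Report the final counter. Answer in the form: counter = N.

counter = 10

[1] T1.load  rd  (counter 4, T1.r 4)
[2] T0.load  rd  (counter 4, T0.r 4)
[3] T0.cas  hit  (counter 5, T0.r 4)
[4] T1.cas  miss  (counter 5, T1.r 4)
[5] T1.load  rd  (counter 5, T1.r 5)
[6] T1.cas  hit  (counter 6, T1.r 5)
[7] T0.load  rd  (counter 6, T0.r 6)
[8] T1.load  rd  (counter 6, T1.r 6)
[9] T0.cas  hit  (counter 7, T0.r 6)
[10] T0.load  rd  (counter 7, T0.r 7)
[11] T0.cas  hit  (counter 8, T0.r 7)
[12] T0.load  rd  (counter 8, T0.r 8)
[13] T1.cas  miss  (counter 8, T1.r 6)
[14] T1.load  rd  (counter 8, T1.r 8)
[15] T1.cas  hit  (counter 9, T1.r 8)
[16] T0.cas  miss  (counter 9, T0.r 8)
[17] T0.load  rd  (counter 9, T0.r 9)
[18] T0.cas  hit  (counter 10, T0.r 9)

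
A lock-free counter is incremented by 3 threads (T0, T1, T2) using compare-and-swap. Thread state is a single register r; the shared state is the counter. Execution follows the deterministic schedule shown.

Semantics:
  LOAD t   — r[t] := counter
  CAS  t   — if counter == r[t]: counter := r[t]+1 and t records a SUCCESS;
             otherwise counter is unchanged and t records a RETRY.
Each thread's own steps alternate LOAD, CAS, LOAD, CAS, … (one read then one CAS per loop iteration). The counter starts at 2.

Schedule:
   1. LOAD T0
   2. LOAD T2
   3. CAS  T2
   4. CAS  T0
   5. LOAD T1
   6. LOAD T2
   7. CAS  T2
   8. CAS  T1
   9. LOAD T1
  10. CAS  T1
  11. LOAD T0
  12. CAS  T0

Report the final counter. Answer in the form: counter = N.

[1] T0.load  rd  (counter 2, T0.r 2)
[2] T2.load  rd  (counter 2, T2.r 2)
[3] T2.cas  hit  (counter 3, T2.r 2)
[4] T0.cas  miss  (counter 3, T0.r 2)
[5] T1.load  rd  (counter 3, T1.r 3)
[6] T2.load  rd  (counter 3, T2.r 3)
[7] T2.cas  hit  (counter 4, T2.r 3)
[8] T1.cas  miss  (counter 4, T1.r 3)
[9] T1.load  rd  (counter 4, T1.r 4)
[10] T1.cas  hit  (counter 5, T1.r 4)
[11] T0.load  rd  (counter 5, T0.r 5)
[12] T0.cas  hit  (counter 6, T0.r 5)

counter = 6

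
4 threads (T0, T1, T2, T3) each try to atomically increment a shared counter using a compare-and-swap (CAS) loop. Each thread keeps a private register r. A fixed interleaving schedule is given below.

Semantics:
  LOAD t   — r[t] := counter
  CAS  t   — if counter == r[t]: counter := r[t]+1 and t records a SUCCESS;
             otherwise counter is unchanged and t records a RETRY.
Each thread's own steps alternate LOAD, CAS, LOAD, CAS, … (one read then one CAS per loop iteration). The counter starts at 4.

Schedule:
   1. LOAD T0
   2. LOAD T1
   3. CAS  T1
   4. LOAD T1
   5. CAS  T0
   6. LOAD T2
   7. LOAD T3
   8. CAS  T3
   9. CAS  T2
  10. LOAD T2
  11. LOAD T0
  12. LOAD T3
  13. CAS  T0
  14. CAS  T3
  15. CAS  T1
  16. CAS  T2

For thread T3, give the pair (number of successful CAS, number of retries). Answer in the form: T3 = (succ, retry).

T0 LOAD — after: cnt=4, r=4 — load
T1 LOAD — after: cnt=4, r=4 — load
T1 CAS — after: cnt=5, r=4 — ok
T1 LOAD — after: cnt=5, r=5 — load
T0 CAS — after: cnt=5, r=4 — retry
T2 LOAD — after: cnt=5, r=5 — load
T3 LOAD — after: cnt=5, r=5 — load
T3 CAS — after: cnt=6, r=5 — ok
T2 CAS — after: cnt=6, r=5 — retry
T2 LOAD — after: cnt=6, r=6 — load
T0 LOAD — after: cnt=6, r=6 — load
T3 LOAD — after: cnt=6, r=6 — load
T0 CAS — after: cnt=7, r=6 — ok
T3 CAS — after: cnt=7, r=6 — retry
T1 CAS — after: cnt=7, r=5 — retry
T2 CAS — after: cnt=7, r=6 — retry

T3 = (1, 1)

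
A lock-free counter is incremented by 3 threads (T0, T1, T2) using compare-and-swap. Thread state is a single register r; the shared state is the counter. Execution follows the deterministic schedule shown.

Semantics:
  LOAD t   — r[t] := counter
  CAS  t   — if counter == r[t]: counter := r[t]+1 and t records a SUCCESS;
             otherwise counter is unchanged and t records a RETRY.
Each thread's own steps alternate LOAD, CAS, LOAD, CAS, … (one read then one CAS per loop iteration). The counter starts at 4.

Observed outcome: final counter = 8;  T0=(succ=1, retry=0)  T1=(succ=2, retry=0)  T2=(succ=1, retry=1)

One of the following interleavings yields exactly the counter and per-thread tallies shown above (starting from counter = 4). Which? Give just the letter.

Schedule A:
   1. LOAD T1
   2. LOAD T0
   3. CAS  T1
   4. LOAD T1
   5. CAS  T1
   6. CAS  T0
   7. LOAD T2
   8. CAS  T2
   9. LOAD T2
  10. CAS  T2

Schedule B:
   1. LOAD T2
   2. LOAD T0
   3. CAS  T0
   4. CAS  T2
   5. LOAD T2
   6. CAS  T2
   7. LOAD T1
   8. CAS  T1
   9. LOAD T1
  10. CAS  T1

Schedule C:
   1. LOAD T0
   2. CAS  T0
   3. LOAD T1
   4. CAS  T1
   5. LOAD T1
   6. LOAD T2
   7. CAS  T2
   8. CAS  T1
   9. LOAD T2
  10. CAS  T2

B

Run B:
1. LOAD T2 → mem=4 r[T2]=4 [LOAD]
2. LOAD T0 → mem=4 r[T0]=4 [LOAD]
3. CAS T0 → mem=5 r[T0]=4 [OK]
4. CAS T2 → mem=5 r[T2]=4 [RETRY]
5. LOAD T2 → mem=5 r[T2]=5 [LOAD]
6. CAS T2 → mem=6 r[T2]=5 [OK]
7. LOAD T1 → mem=6 r[T1]=6 [LOAD]
8. CAS T1 → mem=7 r[T1]=6 [OK]
9. LOAD T1 → mem=7 r[T1]=7 [LOAD]
10. CAS T1 → mem=8 r[T1]=7 [OK]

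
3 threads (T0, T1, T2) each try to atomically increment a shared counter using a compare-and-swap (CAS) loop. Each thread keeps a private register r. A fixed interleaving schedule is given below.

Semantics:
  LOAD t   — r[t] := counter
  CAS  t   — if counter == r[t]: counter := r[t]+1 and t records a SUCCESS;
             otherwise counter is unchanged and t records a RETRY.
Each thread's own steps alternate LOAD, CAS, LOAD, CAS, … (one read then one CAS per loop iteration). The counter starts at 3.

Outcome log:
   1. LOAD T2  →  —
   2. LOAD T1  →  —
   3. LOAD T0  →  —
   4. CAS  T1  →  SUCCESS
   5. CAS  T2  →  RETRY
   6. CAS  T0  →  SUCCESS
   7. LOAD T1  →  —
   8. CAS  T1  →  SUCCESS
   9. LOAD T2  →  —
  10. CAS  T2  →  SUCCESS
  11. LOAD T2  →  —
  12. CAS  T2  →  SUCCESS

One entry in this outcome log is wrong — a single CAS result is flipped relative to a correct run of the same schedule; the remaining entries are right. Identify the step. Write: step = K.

step = 6

Correct run:
step 1: T2 LOAD ⇒ load; ctr=3 reg=3
step 2: T1 LOAD ⇒ load; ctr=3 reg=3
step 3: T0 LOAD ⇒ load; ctr=3 reg=3
step 4: T1 CAS ⇒ ok; ctr=4 reg=3
step 5: T2 CAS ⇒ retry; ctr=4 reg=3
step 6: T0 CAS ⇒ retry; ctr=4 reg=3
step 7: T1 LOAD ⇒ load; ctr=4 reg=4
step 8: T1 CAS ⇒ ok; ctr=5 reg=4
step 9: T2 LOAD ⇒ load; ctr=5 reg=5
step 10: T2 CAS ⇒ ok; ctr=6 reg=5
step 11: T2 LOAD ⇒ load; ctr=6 reg=6
step 12: T2 CAS ⇒ ok; ctr=7 reg=6
Flip is step 6.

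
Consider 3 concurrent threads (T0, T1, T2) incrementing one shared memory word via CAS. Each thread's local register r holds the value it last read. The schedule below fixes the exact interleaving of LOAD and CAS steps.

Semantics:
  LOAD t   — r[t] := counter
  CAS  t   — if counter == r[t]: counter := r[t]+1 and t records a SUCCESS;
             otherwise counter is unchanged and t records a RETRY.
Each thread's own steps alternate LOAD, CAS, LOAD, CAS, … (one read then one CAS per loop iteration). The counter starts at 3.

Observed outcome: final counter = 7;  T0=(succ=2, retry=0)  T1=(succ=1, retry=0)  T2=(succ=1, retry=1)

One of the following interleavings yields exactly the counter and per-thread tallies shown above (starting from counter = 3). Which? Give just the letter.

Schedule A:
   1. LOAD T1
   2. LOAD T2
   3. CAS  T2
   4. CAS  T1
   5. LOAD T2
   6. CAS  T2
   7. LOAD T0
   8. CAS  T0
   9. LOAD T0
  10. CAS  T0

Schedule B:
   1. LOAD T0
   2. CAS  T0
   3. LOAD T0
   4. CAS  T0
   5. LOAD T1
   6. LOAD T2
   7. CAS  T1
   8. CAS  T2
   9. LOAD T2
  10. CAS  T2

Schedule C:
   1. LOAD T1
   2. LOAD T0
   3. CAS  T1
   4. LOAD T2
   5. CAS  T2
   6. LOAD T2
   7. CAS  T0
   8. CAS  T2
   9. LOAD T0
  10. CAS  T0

B

Simulating candidate B:
1. LOAD T0 → mem=3 r[T0]=3 [LOAD]
2. CAS T0 → mem=4 r[T0]=3 [OK]
3. LOAD T0 → mem=4 r[T0]=4 [LOAD]
4. CAS T0 → mem=5 r[T0]=4 [OK]
5. LOAD T1 → mem=5 r[T1]=5 [LOAD]
6. LOAD T2 → mem=5 r[T2]=5 [LOAD]
7. CAS T1 → mem=6 r[T1]=5 [OK]
8. CAS T2 → mem=6 r[T2]=5 [RETRY]
9. LOAD T2 → mem=6 r[T2]=6 [LOAD]
10. CAS T2 → mem=7 r[T2]=6 [OK]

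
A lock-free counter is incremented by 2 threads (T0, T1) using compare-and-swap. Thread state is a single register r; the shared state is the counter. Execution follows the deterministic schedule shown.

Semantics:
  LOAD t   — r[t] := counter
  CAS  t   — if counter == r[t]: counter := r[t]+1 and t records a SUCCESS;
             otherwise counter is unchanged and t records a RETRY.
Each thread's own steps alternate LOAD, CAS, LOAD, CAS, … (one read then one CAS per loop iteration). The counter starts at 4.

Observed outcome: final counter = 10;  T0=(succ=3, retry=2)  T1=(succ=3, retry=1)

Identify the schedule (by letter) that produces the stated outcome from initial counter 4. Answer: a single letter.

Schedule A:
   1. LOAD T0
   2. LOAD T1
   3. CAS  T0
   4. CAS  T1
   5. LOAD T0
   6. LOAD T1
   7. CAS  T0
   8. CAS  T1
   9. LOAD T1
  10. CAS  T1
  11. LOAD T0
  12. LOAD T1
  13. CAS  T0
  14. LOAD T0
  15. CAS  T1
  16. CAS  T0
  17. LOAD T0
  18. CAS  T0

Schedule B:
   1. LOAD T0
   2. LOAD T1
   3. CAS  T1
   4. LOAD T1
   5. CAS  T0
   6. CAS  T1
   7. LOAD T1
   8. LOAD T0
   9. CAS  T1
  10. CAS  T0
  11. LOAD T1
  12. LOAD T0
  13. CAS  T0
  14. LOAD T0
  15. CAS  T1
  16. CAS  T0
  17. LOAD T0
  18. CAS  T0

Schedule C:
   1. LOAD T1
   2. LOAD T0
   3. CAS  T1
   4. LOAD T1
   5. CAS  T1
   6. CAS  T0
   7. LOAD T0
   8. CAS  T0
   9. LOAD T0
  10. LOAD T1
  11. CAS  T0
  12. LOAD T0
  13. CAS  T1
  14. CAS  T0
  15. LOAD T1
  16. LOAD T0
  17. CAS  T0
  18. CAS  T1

B

Simulating candidate B:
#1 T0 reads 4
#2 T1 reads 4
#3 T1 CAS(4→5) writes; counter now 5
#4 T1 reads 5
#5 T0 CAS(4→5) fails; counter now 5
#6 T1 CAS(5→6) writes; counter now 6
#7 T1 reads 6
#8 T0 reads 6
#9 T1 CAS(6→7) writes; counter now 7
#10 T0 CAS(6→7) fails; counter now 7
#11 T1 reads 7
#12 T0 reads 7
#13 T0 CAS(7→8) writes; counter now 8
#14 T0 reads 8
#15 T1 CAS(7→8) fails; counter now 8
#16 T0 CAS(8→9) writes; counter now 9
#17 T0 reads 9
#18 T0 CAS(9→10) writes; counter now 10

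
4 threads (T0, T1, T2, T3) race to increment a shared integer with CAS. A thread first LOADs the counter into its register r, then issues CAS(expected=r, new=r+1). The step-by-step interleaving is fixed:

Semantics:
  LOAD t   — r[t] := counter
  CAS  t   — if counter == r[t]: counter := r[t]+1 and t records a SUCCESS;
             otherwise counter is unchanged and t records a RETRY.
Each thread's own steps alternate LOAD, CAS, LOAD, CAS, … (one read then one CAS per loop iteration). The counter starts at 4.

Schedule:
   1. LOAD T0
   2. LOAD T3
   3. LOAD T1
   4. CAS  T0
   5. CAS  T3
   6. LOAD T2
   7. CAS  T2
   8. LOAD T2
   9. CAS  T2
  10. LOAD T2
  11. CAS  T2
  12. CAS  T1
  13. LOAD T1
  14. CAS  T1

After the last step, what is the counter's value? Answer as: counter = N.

1. LOAD T0 → mem=4 r[T0]=4 [LOAD]
2. LOAD T3 → mem=4 r[T3]=4 [LOAD]
3. LOAD T1 → mem=4 r[T1]=4 [LOAD]
4. CAS T0 → mem=5 r[T0]=4 [OK]
5. CAS T3 → mem=5 r[T3]=4 [RETRY]
6. LOAD T2 → mem=5 r[T2]=5 [LOAD]
7. CAS T2 → mem=6 r[T2]=5 [OK]
8. LOAD T2 → mem=6 r[T2]=6 [LOAD]
9. CAS T2 → mem=7 r[T2]=6 [OK]
10. LOAD T2 → mem=7 r[T2]=7 [LOAD]
11. CAS T2 → mem=8 r[T2]=7 [OK]
12. CAS T1 → mem=8 r[T1]=4 [RETRY]
13. LOAD T1 → mem=8 r[T1]=8 [LOAD]
14. CAS T1 → mem=9 r[T1]=8 [OK]

counter = 9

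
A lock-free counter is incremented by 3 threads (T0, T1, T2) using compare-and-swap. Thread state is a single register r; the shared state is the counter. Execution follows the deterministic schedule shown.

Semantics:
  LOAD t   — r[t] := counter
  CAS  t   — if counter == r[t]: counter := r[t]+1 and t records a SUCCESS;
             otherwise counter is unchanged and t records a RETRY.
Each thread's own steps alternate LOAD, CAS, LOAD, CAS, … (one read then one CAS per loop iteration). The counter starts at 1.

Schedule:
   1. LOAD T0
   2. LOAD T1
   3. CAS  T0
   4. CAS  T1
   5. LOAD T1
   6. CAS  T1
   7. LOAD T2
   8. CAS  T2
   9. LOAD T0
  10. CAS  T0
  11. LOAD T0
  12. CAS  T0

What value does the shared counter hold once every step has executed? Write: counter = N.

counter = 6

#1 T0 reads 1
#2 T1 reads 1
#3 T0 CAS(1→2) writes; counter now 2
#4 T1 CAS(1→2) fails; counter now 2
#5 T1 reads 2
#6 T1 CAS(2→3) writes; counter now 3
#7 T2 reads 3
#8 T2 CAS(3→4) writes; counter now 4
#9 T0 reads 4
#10 T0 CAS(4→5) writes; counter now 5
#11 T0 reads 5
#12 T0 CAS(5→6) writes; counter now 6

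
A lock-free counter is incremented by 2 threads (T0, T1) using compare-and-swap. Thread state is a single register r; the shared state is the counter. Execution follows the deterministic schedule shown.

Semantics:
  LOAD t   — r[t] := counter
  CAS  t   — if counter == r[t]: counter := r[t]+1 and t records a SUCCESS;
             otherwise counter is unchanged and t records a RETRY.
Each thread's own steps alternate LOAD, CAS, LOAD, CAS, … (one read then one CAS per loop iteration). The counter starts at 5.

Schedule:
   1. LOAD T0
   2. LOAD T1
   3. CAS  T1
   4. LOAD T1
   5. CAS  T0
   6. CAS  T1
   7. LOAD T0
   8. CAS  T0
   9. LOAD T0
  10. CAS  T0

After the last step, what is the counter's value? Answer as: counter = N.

   1) LOAD T0:  M=5  r_T0=5
   2) LOAD T1:  M=5  r_T1=5
   3) CAS  T1:  M=6  r_T1=5 ✓
   4) LOAD T1:  M=6  r_T1=6
   5) CAS  T0:  M=6  r_T0=5 ✗
   6) CAS  T1:  M=7  r_T1=6 ✓
   7) LOAD T0:  M=7  r_T0=7
   8) CAS  T0:  M=8  r_T0=7 ✓
   9) LOAD T0:  M=8  r_T0=8
  10) CAS  T0:  M=9  r_T0=8 ✓

counter = 9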